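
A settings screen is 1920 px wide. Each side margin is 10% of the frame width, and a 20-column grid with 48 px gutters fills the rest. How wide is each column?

31.2 px

Each margin = 10% of 1920 = 192 px; content = 1920 − 2·192 = 1536 px.
20c + 19·48 = 1536 → 20c = 624 → c = 31.2 px.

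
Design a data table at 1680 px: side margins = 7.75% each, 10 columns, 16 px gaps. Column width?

127.56 px

Each margin = 7.75% of 1680 = 130.2 px; content = 1680 − 2·130.2 = 1419.6 px.
10c + 9·16 = 1419.6 → 10c = 1275.6 → c = 127.56 px.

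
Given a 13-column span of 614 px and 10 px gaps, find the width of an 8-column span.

374 px

614 − 12·10 = 494; ÷13 gives c = 38 px.
8-column span = 8·38 + 7·10 = 374 px.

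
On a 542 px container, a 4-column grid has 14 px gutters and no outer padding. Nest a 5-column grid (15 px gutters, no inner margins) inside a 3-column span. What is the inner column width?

68.6 px

Subtracting 3 gutters of 14 leaves 500 for 4 columns, so c = 125 px.
Span of 3: 3·125 + 2·14 = 375 + 28 = 403 px.
5 columns + 4 gutters: 5d + 4·15 = 403.
5d = 403 − 60 = 343, so d = 68.6 px.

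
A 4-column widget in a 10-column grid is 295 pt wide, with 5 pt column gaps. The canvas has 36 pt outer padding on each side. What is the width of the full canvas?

4 columns + 3 column gaps: 4c + 3·5 = 295.
4c = 295 − 15 = 280, so c = 70 pt.
Total width: 2·36 + 10·70 + 9·5 = 817 pt.

817 pt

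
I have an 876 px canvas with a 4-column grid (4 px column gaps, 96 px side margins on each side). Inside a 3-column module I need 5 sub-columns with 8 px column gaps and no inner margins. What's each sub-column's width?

96 px

Subtract both margins: 876 − 2·96 = 684 px.
4 columns + 3 column gaps: 4c + 3·4 = 684.
4c = 684 − 12 = 672, so c = 168 px.
3-column span = 3·168 + 2·4 = 512 px.
5d + 4·8 = 512 → 5d = 480 → d = 96 px.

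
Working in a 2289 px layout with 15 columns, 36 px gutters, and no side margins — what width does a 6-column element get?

894 px

Subtracting 14 gutters of 36 leaves 1785 for 15 columns, so c = 119 px.
Span of 6: 6·119 + 5·36 = 714 + 180 = 894 px.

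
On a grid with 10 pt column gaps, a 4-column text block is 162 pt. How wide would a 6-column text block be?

162 − 3·10 = 132; ÷4 gives c = 33 pt.
Span of 6: 6·33 + 5·10 = 198 + 50 = 248 pt.

248 pt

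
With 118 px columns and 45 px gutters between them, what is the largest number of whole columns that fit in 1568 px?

k columns need k·118 + (k−1)·45 = k·163 − 45.
k·163 − 45 ≤ 1568 → k ≤ 1613 / 163 ≈ 9.90, so k = 9.

9 columns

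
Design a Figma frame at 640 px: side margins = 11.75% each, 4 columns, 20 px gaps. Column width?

640 × (1 − 2·11.75%) = 640 × 76.5% = 489.6 px for the columns.
4 columns + 3 gaps: 4c + 3·20 = 489.6.
4c = 489.6 − 60 = 429.6, so c = 107.4 px.

107.4 px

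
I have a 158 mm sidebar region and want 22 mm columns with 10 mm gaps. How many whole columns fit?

k columns need k·22 + (k−1)·10 = k·32 − 10.
k·32 − 10 ≤ 158 → k ≤ 168 / 32 ≈ 5.25, so k = 5.

5 columns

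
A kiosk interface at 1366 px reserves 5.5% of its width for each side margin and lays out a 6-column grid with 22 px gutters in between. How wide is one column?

1366 × (1 − 2·5.5%) = 1366 × 89% = 1215.74 px for the columns.
1215.74 − 5·22 = 1105.74; ÷6 gives c = 184.29 px.

184.29 px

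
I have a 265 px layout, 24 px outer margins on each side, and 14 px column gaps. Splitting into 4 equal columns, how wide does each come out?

43.75 px

Take off 48 px of margins, leaving 217 px.
4 columns + 3 column gaps: 4c + 3·14 = 217.
4c = 217 − 42 = 175, so c = 43.75 px.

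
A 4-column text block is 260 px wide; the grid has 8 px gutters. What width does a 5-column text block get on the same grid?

4 columns + 3 gutters: 4c + 3·8 = 260.
4c = 260 − 24 = 236, so c = 59 px.
Span of 5: 5·59 + 4·8 = 295 + 32 = 327 px.

327 px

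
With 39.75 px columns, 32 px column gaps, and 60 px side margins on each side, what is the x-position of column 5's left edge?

347 px

Each column+gutter stride is 71.75 px; 4 of them past the 60 px margin is 60 + 287 = 347 px.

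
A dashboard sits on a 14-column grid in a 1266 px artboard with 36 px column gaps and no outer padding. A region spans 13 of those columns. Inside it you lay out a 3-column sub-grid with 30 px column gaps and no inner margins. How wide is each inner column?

1266 − 13·36 = 798; ÷14 gives c = 57 px.
Span of 13: 13·57 + 12·36 = 741 + 432 = 1173 px.
3d + 2·30 = 1173 → 3d = 1113 → d = 371 px.

371 px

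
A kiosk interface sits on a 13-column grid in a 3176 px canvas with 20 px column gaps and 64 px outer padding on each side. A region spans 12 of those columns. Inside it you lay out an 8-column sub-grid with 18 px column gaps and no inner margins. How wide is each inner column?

Inside the margins: 3176 − 128 = 3048 px.
3048 − 12·20 = 2808; ÷13 gives c = 216 px.
Span of 12: 12·216 + 11·20 = 2592 + 220 = 2812 px.
2812 − 7·18 = 2686; ÷8 gives d = 335.75 px.

335.75 px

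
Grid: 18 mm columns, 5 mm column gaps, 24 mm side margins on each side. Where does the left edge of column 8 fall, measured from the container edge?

185 mm

Column 8 starts at margin + 7·(column + gutter) = 24 + 7·23 = 185 mm.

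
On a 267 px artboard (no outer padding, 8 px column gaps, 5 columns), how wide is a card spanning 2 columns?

102 px

5c + 4·8 = 267 → 5c = 235 → c = 47 px.
2 columns plus 1 column gap: 94 + 8 = 102 px.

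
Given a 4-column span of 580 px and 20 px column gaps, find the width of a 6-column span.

4 columns + 3 column gaps: 4c + 3·20 = 580.
4c = 580 − 60 = 520, so c = 130 px.
6 columns plus 5 column gaps: 780 + 100 = 880 px.

880 px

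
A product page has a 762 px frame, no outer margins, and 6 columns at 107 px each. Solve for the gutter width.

24 px

Columns use 642 px, leaving 120 px across 5 gutters = 24 px each.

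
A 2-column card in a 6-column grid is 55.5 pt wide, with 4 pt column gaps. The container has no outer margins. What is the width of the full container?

174.5 pt

2 columns + 1 column gap: 2c + 1·4 = 55.5.
2c = 55.5 − 4 = 51.5, so c = 25.75 pt.
Summing: 154.5 + 20 = 174.5 pt.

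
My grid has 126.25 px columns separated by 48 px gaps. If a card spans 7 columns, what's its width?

7 columns plus 6 gaps: 883.75 + 288 = 1171.75 px.

1171.75 px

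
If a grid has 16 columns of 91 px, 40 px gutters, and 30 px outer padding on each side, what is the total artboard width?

Artboard = 2·30 + 16·91 + 15·40 = 60 + 1456 + 600 = 2116 px.

2116 px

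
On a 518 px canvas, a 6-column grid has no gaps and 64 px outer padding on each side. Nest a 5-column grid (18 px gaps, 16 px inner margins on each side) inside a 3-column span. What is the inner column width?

Take off 128 px of margins, leaving 390 px.
6c = 390 → c = 65 px.
With no gaps, 3 columns span 3·65 = 195 px.
Inner content = 195 − 2·16 = 163 px.
163 − 4·18 = 91; ÷5 gives d = 18.2 px.

18.2 px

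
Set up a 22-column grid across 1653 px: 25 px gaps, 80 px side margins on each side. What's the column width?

44 px

Content width = 1653 − 2·80 = 1493 px.
22c + 21·25 = 1493 → 22c = 968 → c = 44 px.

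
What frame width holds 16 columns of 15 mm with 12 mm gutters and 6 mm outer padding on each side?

Total width: 2·6 + 16·15 + 15·12 = 432 mm.

432 mm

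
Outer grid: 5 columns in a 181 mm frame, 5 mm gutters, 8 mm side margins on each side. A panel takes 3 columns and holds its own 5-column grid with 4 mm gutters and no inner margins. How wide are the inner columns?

16.2 mm

Outer content = 181 − 2·8 = 165 mm.
5c + 4·5 = 165 → 5c = 145 → c = 29 mm.
3 columns plus 2 gutters: 87 + 10 = 97 mm.
5 columns + 4 gutters: 5d + 4·4 = 97.
5d = 97 − 16 = 81, so d = 16.2 mm.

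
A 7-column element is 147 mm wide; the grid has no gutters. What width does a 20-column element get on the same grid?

420 mm

With no gutters, each column is 147/7 = 21 mm.
With no gutters, 20 columns span 20·21 = 420 mm.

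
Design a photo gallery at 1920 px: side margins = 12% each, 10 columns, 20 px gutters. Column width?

Margins: 12% × 1920 = 230.4 px each, so content = 1920 − 460.8 = 1459.2 px.
1459.2 − 9·20 = 1279.2; ÷10 gives c = 127.92 px.

127.92 px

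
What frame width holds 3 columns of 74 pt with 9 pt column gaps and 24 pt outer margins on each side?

Frame = 2·24 + 3·74 + 2·9 = 48 + 222 + 18 = 288 pt.

288 pt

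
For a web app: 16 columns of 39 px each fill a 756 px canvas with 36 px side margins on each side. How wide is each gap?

Inside the margins: 756 − 72 = 684 px.
16 columns take 16·39 = 624 px; remaining 60 splits into 15 gaps.
g = 60 / 15 = 4 px.

4 px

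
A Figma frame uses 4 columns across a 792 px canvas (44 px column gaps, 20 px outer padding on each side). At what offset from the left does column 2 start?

Take off 40 px of margins, leaving 752 px.
752 − 3·44 = 620; ÷4 gives c = 155 px.
Each column+gutter stride is 199 px; 1 of them past the 20 px margin is 20 + 199 = 219 px.

219 px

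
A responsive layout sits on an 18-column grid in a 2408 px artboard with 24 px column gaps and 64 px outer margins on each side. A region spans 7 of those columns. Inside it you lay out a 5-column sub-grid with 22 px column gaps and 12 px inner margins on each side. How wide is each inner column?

Inside the margins: 2408 − 128 = 2280 px.
18c + 17·24 = 2280 → 18c = 1872 → c = 104 px.
Span of 7: 7·104 + 6·24 = 728 + 144 = 872 px.
Inner content = 872 − 2·12 = 848 px.
848 − 4·22 = 760; ÷5 gives d = 152 px.

152 px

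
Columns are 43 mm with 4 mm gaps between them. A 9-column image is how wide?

419 mm

9 columns plus 8 gaps: 387 + 32 = 419 mm.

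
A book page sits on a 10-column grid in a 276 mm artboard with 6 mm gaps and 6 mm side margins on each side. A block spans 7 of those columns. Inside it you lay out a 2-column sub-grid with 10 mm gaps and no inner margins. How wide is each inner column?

Take off 12 mm of margins, leaving 264 mm.
264 − 9·6 = 210; ÷10 gives c = 21 mm.
Span of 7: 7·21 + 6·6 = 147 + 36 = 183 mm.
Subtracting 1 gap of 10 leaves 173 for 2 columns, so d = 86.5 mm.

86.5 mm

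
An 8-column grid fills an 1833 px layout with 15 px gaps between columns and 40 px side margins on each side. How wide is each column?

206 px

Subtract both margins: 1833 − 2·40 = 1753 px.
8c + 7·15 = 1753 → 8c = 1648 → c = 206 px.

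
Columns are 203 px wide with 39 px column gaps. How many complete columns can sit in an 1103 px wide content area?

k columns need k·203 + (k−1)·39 = k·242 − 39.
k·242 − 39 ≤ 1103 → k ≤ 1142 / 242 ≈ 4.72, so k = 4.

4 columns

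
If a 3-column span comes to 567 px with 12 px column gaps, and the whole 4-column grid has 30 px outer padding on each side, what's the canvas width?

820 px

Subtracting 2 column gaps of 12 leaves 543 for 3 columns, so c = 181 px.
Adding margins, columns and gutters: 60 + 724 + 36 = 820 px.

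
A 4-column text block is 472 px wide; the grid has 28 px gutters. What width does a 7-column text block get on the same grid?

Subtracting 3 gutters of 28 leaves 388 for 4 columns, so c = 97 px.
7-column span = 7·97 + 6·28 = 847 px.

847 px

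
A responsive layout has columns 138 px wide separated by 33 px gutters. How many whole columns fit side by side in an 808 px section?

4 columns

4 columns: 4·138 + 3·33 = 651 px ≤ 808.
5 columns: 822 px > 808. So 4.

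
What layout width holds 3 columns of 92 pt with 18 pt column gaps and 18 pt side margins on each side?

Adding margins, columns and gutters: 36 + 276 + 36 = 348 pt.

348 pt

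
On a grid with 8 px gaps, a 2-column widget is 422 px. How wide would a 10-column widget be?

2142 px

Subtracting 1 gap of 8 leaves 414 for 2 columns, so c = 207 px.
10 columns plus 9 gaps: 2070 + 72 = 2142 px.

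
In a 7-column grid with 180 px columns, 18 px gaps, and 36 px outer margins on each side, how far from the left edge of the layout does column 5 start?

828 px

Each column+gutter stride is 198 px; 4 of them past the 36 px margin is 36 + 792 = 828 px.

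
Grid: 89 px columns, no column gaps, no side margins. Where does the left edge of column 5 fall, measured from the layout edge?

356 px

Each column+gutter stride is 89 px; with no margin, 4 of them is 356 px.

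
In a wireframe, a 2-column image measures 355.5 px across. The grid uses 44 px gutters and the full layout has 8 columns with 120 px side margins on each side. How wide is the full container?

Subtracting 1 gutter of 44 leaves 311.5 for 2 columns, so c = 155.75 px.
Container = 2·120 + 8·155.75 + 7·44 = 240 + 1246 + 308 = 1794 px.

1794 px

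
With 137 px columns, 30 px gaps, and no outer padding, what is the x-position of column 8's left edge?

1169 px

Each column+gutter stride is 167 px; with no margin, 7 of them is 1169 px.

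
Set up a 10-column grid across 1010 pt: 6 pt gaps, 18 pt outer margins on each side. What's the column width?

Inside the margins: 1010 − 36 = 974 pt.
Subtracting 9 gaps of 6 leaves 920 for 10 columns, so c = 92 pt.

92 pt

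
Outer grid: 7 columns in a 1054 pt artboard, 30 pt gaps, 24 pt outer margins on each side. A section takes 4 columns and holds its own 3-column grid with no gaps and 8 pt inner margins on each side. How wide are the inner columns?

Outer content = 1054 − 2·24 = 1006 pt.
Subtracting 6 gaps of 30 leaves 826 for 7 columns, so c = 118 pt.
4-column span = 4·118 + 3·30 = 562 pt.
Inner content = 562 − 2·8 = 546 pt.
546 / 3 = 182 pt per column.

182 pt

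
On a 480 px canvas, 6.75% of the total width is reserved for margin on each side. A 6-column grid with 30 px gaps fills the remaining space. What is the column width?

44.2 px

480 × (1 − 2·6.75%) = 480 × 86.5% = 415.2 px for the columns.
6 columns + 5 gaps: 6c + 5·30 = 415.2.
6c = 415.2 − 150 = 265.2, so c = 44.2 px.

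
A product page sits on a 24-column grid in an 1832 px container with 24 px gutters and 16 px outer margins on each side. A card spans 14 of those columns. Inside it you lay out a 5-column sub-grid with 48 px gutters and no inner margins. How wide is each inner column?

Outer content = 1832 − 2·16 = 1800 px.
24c + 23·24 = 1800 → 24c = 1248 → c = 52 px.
Span of 14: 14·52 + 13·24 = 728 + 312 = 1040 px.
5d + 4·48 = 1040 → 5d = 848 → d = 169.6 px.

169.6 px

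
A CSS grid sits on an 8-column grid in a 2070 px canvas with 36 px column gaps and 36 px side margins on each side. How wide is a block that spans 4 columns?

Inside the margins: 2070 − 72 = 1998 px.
8 columns + 7 column gaps: 8c + 7·36 = 1998.
8c = 1998 − 252 = 1746, so c = 218.25 px.
Span of 4: 4·218.25 + 3·36 = 873 + 108 = 981 px.

981 px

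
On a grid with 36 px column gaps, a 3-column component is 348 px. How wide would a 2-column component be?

220 px

Subtracting 2 column gaps of 36 leaves 276 for 3 columns, so c = 92 px.
Span of 2: 2·92 + 1·36 = 184 + 36 = 220 px.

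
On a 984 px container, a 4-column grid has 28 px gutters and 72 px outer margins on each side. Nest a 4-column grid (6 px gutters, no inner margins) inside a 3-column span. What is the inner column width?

151.25 px

Outer content = 984 − 2·72 = 840 px.
840 − 3·28 = 756; ÷4 gives c = 189 px.
Span of 3: 3·189 + 2·28 = 567 + 56 = 623 px.
Subtracting 3 gutters of 6 leaves 605 for 4 columns, so d = 151.25 px.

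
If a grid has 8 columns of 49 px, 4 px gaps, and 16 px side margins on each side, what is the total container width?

452 px

Adding margins, columns and gutters: 32 + 392 + 28 = 452 px.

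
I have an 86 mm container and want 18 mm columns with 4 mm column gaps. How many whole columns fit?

4 columns

k columns need k·18 + (k−1)·4 = k·22 − 4.
k·22 − 4 ≤ 86 → k ≤ 90 / 22 ≈ 4.09, so k = 4.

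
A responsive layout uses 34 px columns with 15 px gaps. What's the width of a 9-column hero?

426 px

9 columns plus 8 gaps: 306 + 120 = 426 px.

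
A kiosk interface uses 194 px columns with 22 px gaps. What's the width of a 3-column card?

3-column span = 3·194 + 2·22 = 626 px.

626 px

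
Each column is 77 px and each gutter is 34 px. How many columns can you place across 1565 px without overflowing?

14 columns

Each extra column adds 77 + 34 = 111 px.
(1565 + 34) / 111 = 14.41, so 14 columns fit.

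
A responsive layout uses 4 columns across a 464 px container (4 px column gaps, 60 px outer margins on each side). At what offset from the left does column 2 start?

Inside the margins: 464 − 120 = 344 px.
Subtracting 3 column gaps of 4 leaves 332 for 4 columns, so c = 83 px.
Column 2 starts at margin + 1·(column + gutter) = 60 + 1·87 = 147 px.

147 px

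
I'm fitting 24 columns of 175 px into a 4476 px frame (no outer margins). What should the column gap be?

Columns use 4200 px, leaving 276 px across 23 column gaps = 12 px each.

12 px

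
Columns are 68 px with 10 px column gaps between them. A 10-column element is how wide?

770 px

Span of 10: 10·68 + 9·10 = 680 + 90 = 770 px.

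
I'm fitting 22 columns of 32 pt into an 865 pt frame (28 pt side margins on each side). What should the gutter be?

Inside the margins: 865 − 56 = 809 pt.
Columns use 704 pt, leaving 105 pt across 21 gutters = 5 pt each.

5 pt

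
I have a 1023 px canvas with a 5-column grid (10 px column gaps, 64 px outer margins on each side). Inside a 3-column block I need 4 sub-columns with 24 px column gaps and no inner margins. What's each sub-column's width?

Outer content = 1023 − 2·64 = 895 px.
895 − 4·10 = 855; ÷5 gives c = 171 px.
Span of 3: 3·171 + 2·10 = 513 + 20 = 533 px.
533 − 3·24 = 461; ÷4 gives d = 115.25 px.

115.25 px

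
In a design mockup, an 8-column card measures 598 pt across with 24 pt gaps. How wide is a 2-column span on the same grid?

131.5 pt

Subtracting 7 gaps of 24 leaves 430 for 8 columns, so c = 53.75 pt.
2-column span = 2·53.75 + 1·24 = 131.5 pt.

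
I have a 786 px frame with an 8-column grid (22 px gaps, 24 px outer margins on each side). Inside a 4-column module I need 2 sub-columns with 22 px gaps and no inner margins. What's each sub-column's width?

168 px

Subtract both margins: 786 − 2·24 = 738 px.
738 − 7·22 = 584; ÷8 gives c = 73 px.
4 columns plus 3 gaps: 292 + 66 = 358 px.
2d + 1·22 = 358 → 2d = 336 → d = 168 px.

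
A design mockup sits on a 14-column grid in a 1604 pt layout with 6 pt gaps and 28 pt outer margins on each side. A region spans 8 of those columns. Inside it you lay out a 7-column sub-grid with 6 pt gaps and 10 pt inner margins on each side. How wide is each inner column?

Take off 56 pt of margins, leaving 1548 pt.
14c + 13·6 = 1548 → 14c = 1470 → c = 105 pt.
Span of 8: 8·105 + 7·6 = 840 + 42 = 882 pt.
Inner content = 882 − 2·10 = 862 pt.
7d + 6·6 = 862 → 7d = 826 → d = 118 pt.

118 pt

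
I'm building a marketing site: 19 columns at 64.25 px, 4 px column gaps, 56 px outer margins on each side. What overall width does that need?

1404.75 px

Container = 2·56 + 19·64.25 + 18·4 = 112 + 1220.75 + 72 = 1404.75 px.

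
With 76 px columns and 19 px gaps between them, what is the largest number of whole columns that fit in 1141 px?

Each extra column adds 76 + 19 = 95 px.
(1141 + 19) / 95 = 12.21, so 12 columns fit.

12 columns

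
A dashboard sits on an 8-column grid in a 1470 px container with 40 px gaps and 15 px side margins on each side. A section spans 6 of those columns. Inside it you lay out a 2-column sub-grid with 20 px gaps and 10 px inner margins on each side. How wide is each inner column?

Outer content = 1470 − 2·15 = 1440 px.
1440 − 7·40 = 1160; ÷8 gives c = 145 px.
6-column span = 6·145 + 5·40 = 1070 px.
Inner content = 1070 − 2·10 = 1050 px.
Subtracting 1 gap of 20 leaves 1030 for 2 columns, so d = 515 px.

515 px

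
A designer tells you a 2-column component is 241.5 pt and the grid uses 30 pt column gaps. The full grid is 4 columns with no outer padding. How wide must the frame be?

2c + 1·30 = 241.5 → 2c = 211.5 → c = 105.75 pt.
Total width: 4·105.75 + 3·30 = 513 pt.

513 pt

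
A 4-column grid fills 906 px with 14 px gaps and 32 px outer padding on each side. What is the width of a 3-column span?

628 px

Subtract both margins: 906 − 2·32 = 842 px.
842 − 3·14 = 800; ÷4 gives c = 200 px.
3-column span = 3·200 + 2·14 = 628 px.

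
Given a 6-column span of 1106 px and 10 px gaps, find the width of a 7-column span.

6 columns + 5 gaps: 6c + 5·10 = 1106.
6c = 1106 − 50 = 1056, so c = 176 px.
7-column span = 7·176 + 6·10 = 1292 px.

1292 px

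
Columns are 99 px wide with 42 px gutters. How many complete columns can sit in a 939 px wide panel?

6 columns

6 columns: 6·99 + 5·42 = 804 px ≤ 939.
7 columns: 945 px > 939. So 6.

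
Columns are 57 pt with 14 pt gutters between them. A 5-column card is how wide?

5-column span = 5·57 + 4·14 = 341 pt.

341 pt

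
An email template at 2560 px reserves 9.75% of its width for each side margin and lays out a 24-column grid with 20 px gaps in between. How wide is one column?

Margins: 9.75% × 2560 = 249.6 px each, so content = 2560 − 499.2 = 2060.8 px.
24 columns + 23 gaps: 24c + 23·20 = 2060.8.
24c = 2060.8 − 460 = 1600.8, so c = 66.7 px.

66.7 px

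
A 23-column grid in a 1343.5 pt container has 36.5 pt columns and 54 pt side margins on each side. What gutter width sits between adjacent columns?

18 pt

Inside the margins: 1343.5 − 108 = 1235.5 pt.
Columns use 839.5 pt, leaving 396 pt across 22 gutters = 18 pt each.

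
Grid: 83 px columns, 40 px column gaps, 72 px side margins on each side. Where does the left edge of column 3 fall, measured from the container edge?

Each column+gutter stride is 123 px; 2 of them past the 72 px margin is 72 + 246 = 318 px.

318 px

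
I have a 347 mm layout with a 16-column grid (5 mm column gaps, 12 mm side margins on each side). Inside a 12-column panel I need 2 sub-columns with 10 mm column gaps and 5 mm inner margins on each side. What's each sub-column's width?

110.5 mm

Subtract both margins: 347 − 2·12 = 323 mm.
Subtracting 15 column gaps of 5 leaves 248 for 16 columns, so c = 15.5 mm.
12 columns plus 11 column gaps: 186 + 55 = 241 mm.
Inner content = 241 − 2·5 = 231 mm.
231 − 1·10 = 221; ÷2 gives d = 110.5 mm.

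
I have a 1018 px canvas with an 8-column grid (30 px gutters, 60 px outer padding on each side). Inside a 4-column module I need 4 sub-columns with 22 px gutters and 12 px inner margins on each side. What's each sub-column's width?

86 px

Inside the margins: 1018 − 120 = 898 px.
8c + 7·30 = 898 → 8c = 688 → c = 86 px.
4 columns plus 3 gutters: 344 + 90 = 434 px.
Inner content = 434 − 2·12 = 410 px.
410 − 3·22 = 344; ÷4 gives d = 86 px.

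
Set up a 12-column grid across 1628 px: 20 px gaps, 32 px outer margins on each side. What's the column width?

112 px

Subtract both margins: 1628 − 2·32 = 1564 px.
Subtracting 11 gaps of 20 leaves 1344 for 12 columns, so c = 112 px.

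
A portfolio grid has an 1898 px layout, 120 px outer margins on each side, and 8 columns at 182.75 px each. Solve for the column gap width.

28 px

Inside the margins: 1898 − 240 = 1658 px.
Columns use 1462 px, leaving 196 px across 7 column gaps = 28 px each.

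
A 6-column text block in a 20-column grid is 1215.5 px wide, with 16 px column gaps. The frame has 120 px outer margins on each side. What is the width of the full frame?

6 columns + 5 column gaps: 6c + 5·16 = 1215.5.
6c = 1215.5 − 80 = 1135.5, so c = 189.25 px.
Total width: 2·120 + 20·189.25 + 19·16 = 4329 px.

4329 px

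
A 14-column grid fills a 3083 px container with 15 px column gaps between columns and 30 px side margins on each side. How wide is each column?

Inside the margins: 3083 − 60 = 3023 px.
14 columns + 13 column gaps: 14c + 13·15 = 3023.
14c = 3023 − 195 = 2828, so c = 202 px.

202 px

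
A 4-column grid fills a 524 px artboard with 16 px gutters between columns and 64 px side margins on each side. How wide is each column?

87 px

Inside the margins: 524 − 128 = 396 px.
396 − 3·16 = 348; ÷4 gives c = 87 px.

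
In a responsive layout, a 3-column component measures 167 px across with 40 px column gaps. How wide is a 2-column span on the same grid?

3 columns + 2 column gaps: 3c + 2·40 = 167.
3c = 167 − 80 = 87, so c = 29 px.
2-column span = 2·29 + 1·40 = 98 px.

98 px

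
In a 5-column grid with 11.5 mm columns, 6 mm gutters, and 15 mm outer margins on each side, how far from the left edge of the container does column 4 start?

67.5 mm

Column 4 starts at margin + 3·(column + gutter) = 15 + 3·17.5 = 67.5 mm.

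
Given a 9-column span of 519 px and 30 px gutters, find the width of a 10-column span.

9 columns + 8 gutters: 9c + 8·30 = 519.
9c = 519 − 240 = 279, so c = 31 px.
Span of 10: 10·31 + 9·30 = 310 + 270 = 580 px.

580 px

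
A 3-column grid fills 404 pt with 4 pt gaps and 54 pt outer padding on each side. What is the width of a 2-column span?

Content width = 404 − 2·54 = 296 pt.
3 columns + 2 gaps: 3c + 2·4 = 296.
3c = 296 − 8 = 288, so c = 96 pt.
Span of 2: 2·96 + 1·4 = 192 + 4 = 196 pt.

196 pt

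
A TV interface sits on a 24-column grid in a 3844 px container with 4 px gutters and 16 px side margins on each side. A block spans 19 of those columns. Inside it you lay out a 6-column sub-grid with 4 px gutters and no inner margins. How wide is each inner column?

499.5 px

Subtract both margins: 3844 − 2·16 = 3812 px.
24 columns + 23 gutters: 24c + 23·4 = 3812.
24c = 3812 − 92 = 3720, so c = 155 px.
19 columns plus 18 gutters: 2945 + 72 = 3017 px.
3017 − 5·4 = 2997; ÷6 gives d = 499.5 px.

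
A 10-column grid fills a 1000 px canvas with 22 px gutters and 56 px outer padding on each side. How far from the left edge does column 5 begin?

420 px

Subtract both margins: 1000 − 2·56 = 888 px.
10c + 9·22 = 888 → 10c = 690 → c = 69 px.
Before column 5: the margin + 4 columns + 4 gutters.
Offset = 56 + 4·(69 + 22) = 56 + 364 = 420 px.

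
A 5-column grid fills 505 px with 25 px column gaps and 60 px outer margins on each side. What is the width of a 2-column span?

Subtract both margins: 505 − 2·60 = 385 px.
Subtracting 4 column gaps of 25 leaves 285 for 5 columns, so c = 57 px.
2 columns plus 1 column gap: 114 + 25 = 139 px.

139 px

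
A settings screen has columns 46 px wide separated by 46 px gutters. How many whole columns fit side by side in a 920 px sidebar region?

10 columns

k columns need k·46 + (k−1)·46 = k·92 − 46.
k·92 − 46 ≤ 920 → k ≤ 966 / 92 ≈ 10.50, so k = 10.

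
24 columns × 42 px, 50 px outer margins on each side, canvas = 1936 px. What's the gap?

36 px

Take off 100 px of margins, leaving 1836 px.
24·42 + 23g = 1836 → 23g = 828 → g = 36 px.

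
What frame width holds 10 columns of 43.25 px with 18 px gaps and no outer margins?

Frame = 10·43.25 + 9·18 = 432.5 + 162 = 594.5 px.

594.5 px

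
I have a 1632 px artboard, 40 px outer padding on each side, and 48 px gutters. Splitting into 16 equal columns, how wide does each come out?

52 px

Content width = 1632 − 2·40 = 1552 px.
16 columns + 15 gutters: 16c + 15·48 = 1552.
16c = 1552 − 720 = 832, so c = 52 px.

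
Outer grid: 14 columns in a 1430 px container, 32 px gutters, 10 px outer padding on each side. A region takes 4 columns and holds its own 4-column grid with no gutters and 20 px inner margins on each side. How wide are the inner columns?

85 px

Subtract both margins: 1430 − 2·10 = 1410 px.
1410 − 13·32 = 994; ÷14 gives c = 71 px.
Span of 4: 4·71 + 3·32 = 284 + 96 = 380 px.
Inner content = 380 − 2·20 = 340 px.
With no gutters, each column is 340/4 = 85 px.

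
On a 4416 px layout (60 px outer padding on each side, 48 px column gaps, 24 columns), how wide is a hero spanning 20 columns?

3572 px

Inside the margins: 4416 − 120 = 4296 px.
24 columns + 23 column gaps: 24c + 23·48 = 4296.
24c = 4296 − 1104 = 3192, so c = 133 px.
Span of 20: 20·133 + 19·48 = 2660 + 912 = 3572 px.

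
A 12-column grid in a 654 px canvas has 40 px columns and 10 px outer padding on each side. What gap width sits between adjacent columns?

Subtract both margins: 654 − 2·10 = 634 px.
12·40 + 11g = 634 → 11g = 154 → g = 14 px.

14 px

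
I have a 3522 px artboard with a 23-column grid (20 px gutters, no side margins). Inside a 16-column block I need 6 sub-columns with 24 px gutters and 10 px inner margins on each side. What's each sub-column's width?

384 px

23 columns + 22 gutters: 23c + 22·20 = 3522.
23c = 3522 − 440 = 3082, so c = 134 px.
Span of 16: 16·134 + 15·20 = 2144 + 300 = 2444 px.
Inner content = 2444 − 2·10 = 2424 px.
2424 − 5·24 = 2304; ÷6 gives d = 384 px.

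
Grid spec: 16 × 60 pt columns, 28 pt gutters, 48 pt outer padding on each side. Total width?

1476 pt

Adding margins, columns and gutters: 96 + 960 + 420 = 1476 pt.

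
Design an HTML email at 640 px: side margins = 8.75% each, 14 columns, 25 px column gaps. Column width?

14.5 px

Margins: 8.75% × 640 = 56 px each, so content = 640 − 112 = 528 px.
Subtracting 13 column gaps of 25 leaves 203 for 14 columns, so c = 14.5 px.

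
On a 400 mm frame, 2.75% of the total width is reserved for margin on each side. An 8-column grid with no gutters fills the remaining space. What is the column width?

Margins: 2.75% × 400 = 11 mm each, so content = 400 − 22 = 378 mm.
With no gutters, each column is 378/8 = 47.25 mm.

47.25 mm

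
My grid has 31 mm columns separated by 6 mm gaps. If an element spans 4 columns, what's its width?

4 columns plus 3 gaps: 124 + 18 = 142 mm.

142 mm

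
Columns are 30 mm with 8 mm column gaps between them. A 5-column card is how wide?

182 mm

5 columns plus 4 column gaps: 150 + 32 = 182 mm.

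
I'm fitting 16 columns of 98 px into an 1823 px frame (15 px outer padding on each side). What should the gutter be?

15 px

Content width = 1823 − 2·15 = 1793 px.
Columns use 1568 px, leaving 225 px across 15 gutters = 15 px each.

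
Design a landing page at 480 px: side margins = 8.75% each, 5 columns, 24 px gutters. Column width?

Margins: 8.75% × 480 = 42 px each, so content = 480 − 84 = 396 px.
396 − 4·24 = 300; ÷5 gives c = 60 px.

60 px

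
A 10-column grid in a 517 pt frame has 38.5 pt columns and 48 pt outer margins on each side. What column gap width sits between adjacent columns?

Subtract both margins: 517 − 2·48 = 421 pt.
10·38.5 + 9g = 421 → 9g = 36 → g = 4 pt.

4 pt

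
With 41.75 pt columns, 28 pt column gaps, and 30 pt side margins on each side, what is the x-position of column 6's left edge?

Before column 6: the margin + 5 columns + 5 column gaps.
Offset = 30 + 5·(41.75 + 28) = 30 + 348.75 = 378.75 pt.

378.75 pt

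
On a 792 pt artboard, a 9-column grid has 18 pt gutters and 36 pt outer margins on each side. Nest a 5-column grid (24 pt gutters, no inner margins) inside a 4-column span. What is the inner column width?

Subtract both margins: 792 − 2·36 = 720 pt.
Subtracting 8 gutters of 18 leaves 576 for 9 columns, so c = 64 pt.
Span of 4: 4·64 + 3·18 = 256 + 54 = 310 pt.
Subtracting 4 gutters of 24 leaves 214 for 5 columns, so d = 42.8 pt.

42.8 pt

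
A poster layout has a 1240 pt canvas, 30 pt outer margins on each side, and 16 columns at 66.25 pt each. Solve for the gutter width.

Inside the margins: 1240 − 60 = 1180 pt.
16 columns take 16·66.25 = 1060 pt; remaining 120 splits into 15 gutters.
g = 120 / 15 = 8 pt.

8 pt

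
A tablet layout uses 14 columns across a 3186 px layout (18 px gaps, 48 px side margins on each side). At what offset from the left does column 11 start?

Content = 3186 − 2·48 = 3090 px.
14c + 13·18 = 3090 → 14c = 2856 → c = 204 px.
Before column 11: the margin + 10 columns + 10 gaps.
Offset = 48 + 10·(204 + 18) = 48 + 2220 = 2268 px.

2268 px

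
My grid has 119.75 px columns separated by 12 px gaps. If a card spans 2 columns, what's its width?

251.5 px

2 columns plus 1 gap: 239.5 + 12 = 251.5 px.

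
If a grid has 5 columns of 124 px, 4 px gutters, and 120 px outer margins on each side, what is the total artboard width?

876 px

Artboard = 2·120 + 5·124 + 4·4 = 240 + 620 + 16 = 876 px.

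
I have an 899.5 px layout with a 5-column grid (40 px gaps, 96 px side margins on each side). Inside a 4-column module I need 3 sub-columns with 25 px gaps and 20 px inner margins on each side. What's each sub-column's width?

Take off 192 px of margins, leaving 707.5 px.
5c + 4·40 = 707.5 → 5c = 547.5 → c = 109.5 px.
4 columns plus 3 gaps: 438 + 120 = 558 px.
Inner content = 558 − 2·20 = 518 px.
518 − 2·25 = 468; ÷3 gives d = 156 px.

156 px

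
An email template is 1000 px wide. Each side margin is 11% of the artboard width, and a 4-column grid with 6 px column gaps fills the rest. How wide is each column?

Margins: 11% × 1000 = 110 px each, so content = 1000 − 220 = 780 px.
780 − 3·6 = 762; ÷4 gives c = 190.5 px.

190.5 px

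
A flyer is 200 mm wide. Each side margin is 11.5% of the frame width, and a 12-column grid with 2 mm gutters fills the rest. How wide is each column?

200 × (1 − 2·11.5%) = 200 × 77% = 154 mm for the columns.
Subtracting 11 gutters of 2 leaves 132 for 12 columns, so c = 11 mm.

11 mm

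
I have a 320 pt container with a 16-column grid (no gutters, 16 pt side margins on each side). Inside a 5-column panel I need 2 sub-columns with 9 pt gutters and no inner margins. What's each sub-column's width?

40.5 pt

Take off 32 pt of margins, leaving 288 pt.
16c = 288 → c = 18 pt.
With no gutters, 5 columns span 5·18 = 90 pt.
90 − 1·9 = 81; ÷2 gives d = 40.5 pt.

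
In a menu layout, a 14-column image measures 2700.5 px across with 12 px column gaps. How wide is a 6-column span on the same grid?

1150.5 px

2700.5 − 13·12 = 2544.5; ÷14 gives c = 181.75 px.
Span of 6: 6·181.75 + 5·12 = 1090.5 + 60 = 1150.5 px.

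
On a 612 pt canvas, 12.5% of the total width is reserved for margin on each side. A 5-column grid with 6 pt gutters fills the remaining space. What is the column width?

87 pt

Each margin = 12.5% of 612 = 76.5 pt; content = 612 − 2·76.5 = 459 pt.
Subtracting 4 gutters of 6 leaves 435 for 5 columns, so c = 87 pt.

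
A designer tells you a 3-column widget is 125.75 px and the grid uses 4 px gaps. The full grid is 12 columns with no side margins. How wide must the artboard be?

3 columns + 2 gaps: 3c + 2·4 = 125.75.
3c = 125.75 − 8 = 117.75, so c = 39.25 px.
Artboard = 12·39.25 + 11·4 = 471 + 44 = 515 px.

515 px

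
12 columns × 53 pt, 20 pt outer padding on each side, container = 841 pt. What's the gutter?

Inside the margins: 841 − 40 = 801 pt.
12 columns take 12·53 = 636 pt; remaining 165 splits into 11 gutters.
g = 165 / 11 = 15 pt.

15 pt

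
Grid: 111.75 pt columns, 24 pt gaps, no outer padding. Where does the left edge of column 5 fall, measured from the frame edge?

No margin, so column 5 starts at 4·(column + gutter) = 4·135.75 = 543 pt.

543 pt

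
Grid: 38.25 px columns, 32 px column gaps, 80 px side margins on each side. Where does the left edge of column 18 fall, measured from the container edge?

Each column+gutter stride is 70.25 px; 17 of them past the 80 px margin is 80 + 1194.25 = 1274.25 px.

1274.25 px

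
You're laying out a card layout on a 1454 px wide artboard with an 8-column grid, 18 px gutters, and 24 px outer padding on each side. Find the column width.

Content width = 1454 − 2·24 = 1406 px.
8 columns + 7 gutters: 8c + 7·18 = 1406.
8c = 1406 − 126 = 1280, so c = 160 px.

160 px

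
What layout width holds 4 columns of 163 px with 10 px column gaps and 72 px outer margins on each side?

Layout = 2·72 + 4·163 + 3·10 = 144 + 652 + 30 = 826 px.

826 px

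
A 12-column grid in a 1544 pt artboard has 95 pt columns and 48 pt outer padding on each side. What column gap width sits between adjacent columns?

Inside the margins: 1544 − 96 = 1448 pt.
12 columns take 12·95 = 1140 pt; remaining 308 splits into 11 column gaps.
g = 308 / 11 = 28 pt.

28 pt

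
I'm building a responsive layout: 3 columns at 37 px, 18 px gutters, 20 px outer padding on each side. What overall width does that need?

187 px

Total width: 2·20 + 3·37 + 2·18 = 187 px.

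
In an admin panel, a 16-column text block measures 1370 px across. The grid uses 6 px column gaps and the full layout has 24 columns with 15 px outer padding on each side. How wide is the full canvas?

2088 px

16c + 15·6 = 1370 → 16c = 1280 → c = 80 px.
Canvas = 2·15 + 24·80 + 23·6 = 30 + 1920 + 138 = 2088 px.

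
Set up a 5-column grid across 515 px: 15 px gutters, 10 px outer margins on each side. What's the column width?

87 px

Inside the margins: 515 − 20 = 495 px.
5c + 4·15 = 495 → 5c = 435 → c = 87 px.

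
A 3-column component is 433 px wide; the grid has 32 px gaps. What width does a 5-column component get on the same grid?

743 px

433 − 2·32 = 369; ÷3 gives c = 123 px.
Span of 5: 5·123 + 4·32 = 615 + 128 = 743 px.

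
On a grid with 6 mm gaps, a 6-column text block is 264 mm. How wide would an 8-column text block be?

354 mm

6c + 5·6 = 264 → 6c = 234 → c = 39 mm.
8-column span = 8·39 + 7·6 = 354 mm.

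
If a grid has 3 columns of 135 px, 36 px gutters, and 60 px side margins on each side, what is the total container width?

Total width: 2·60 + 3·135 + 2·36 = 597 px.

597 px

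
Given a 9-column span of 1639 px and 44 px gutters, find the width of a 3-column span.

9 columns + 8 gutters: 9c + 8·44 = 1639.
9c = 1639 − 352 = 1287, so c = 143 px.
Span of 3: 3·143 + 2·44 = 429 + 88 = 517 px.

517 px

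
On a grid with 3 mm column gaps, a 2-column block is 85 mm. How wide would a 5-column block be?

2c + 1·3 = 85 → 2c = 82 → c = 41 mm.
Span of 5: 5·41 + 4·3 = 205 + 12 = 217 mm.

217 mm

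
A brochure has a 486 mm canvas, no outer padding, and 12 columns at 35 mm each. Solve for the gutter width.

Columns use 420 mm, leaving 66 mm across 11 gutters = 6 mm each.

6 mm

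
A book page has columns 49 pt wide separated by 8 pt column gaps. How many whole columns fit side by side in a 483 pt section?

8 columns

k columns need k·49 + (k−1)·8 = k·57 − 8.
k·57 − 8 ≤ 483 → k ≤ 491 / 57 ≈ 8.61, so k = 8.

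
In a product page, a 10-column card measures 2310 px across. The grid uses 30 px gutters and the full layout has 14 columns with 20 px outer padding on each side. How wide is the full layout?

3286 px

10c + 9·30 = 2310 → 10c = 2040 → c = 204 px.
Adding margins, columns and gutters: 40 + 2856 + 390 = 3286 px.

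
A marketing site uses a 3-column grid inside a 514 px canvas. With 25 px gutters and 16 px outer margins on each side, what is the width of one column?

144 px

Inside the margins: 514 − 32 = 482 px.
3c + 2·25 = 482 → 3c = 432 → c = 144 px.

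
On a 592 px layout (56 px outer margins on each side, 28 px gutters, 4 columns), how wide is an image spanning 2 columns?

Subtract both margins: 592 − 2·56 = 480 px.
4c + 3·28 = 480 → 4c = 396 → c = 99 px.
Span of 2: 2·99 + 1·28 = 198 + 28 = 226 px.

226 px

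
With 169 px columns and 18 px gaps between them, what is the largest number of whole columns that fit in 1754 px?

9 columns

Each extra column adds 169 + 18 = 187 px.
(1754 + 18) / 187 = 9.48, so 9 columns fit.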